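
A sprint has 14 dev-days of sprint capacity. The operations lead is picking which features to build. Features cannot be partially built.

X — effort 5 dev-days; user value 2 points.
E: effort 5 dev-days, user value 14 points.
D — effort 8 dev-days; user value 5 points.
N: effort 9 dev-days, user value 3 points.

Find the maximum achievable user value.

X + E: effort 5 + 5 = 10 ≤ 14, user value 2 + 14 = 16.
E + D: effort 5 + 8 = 13 ≤ 14, user value 14 + 5 = 19.
E + N: effort 5 + 9 = 14 ≤ 14, user value 14 + 3 = 17.
Best is E and D with total user value 19.

19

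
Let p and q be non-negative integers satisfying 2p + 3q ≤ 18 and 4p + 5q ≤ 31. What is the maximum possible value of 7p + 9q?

(p,q)=(4,3): 2·4+3·3=17≤18, 4·4+5·3=31≤31, objective 55.
(p,q)=(0,6): 2·0+3·6=18≤18, 4·0+5·6=30≤31, objective 54.
(p,q)=(5,2): 2·5+3·2=16≤18, 4·5+5·2=30≤31, objective 53.
(p,q)=(1,5): 2·1+3·5=17≤18, 4·1+5·5=29≤31, objective 52.
The best lattice point is (4,3), giving 55.

55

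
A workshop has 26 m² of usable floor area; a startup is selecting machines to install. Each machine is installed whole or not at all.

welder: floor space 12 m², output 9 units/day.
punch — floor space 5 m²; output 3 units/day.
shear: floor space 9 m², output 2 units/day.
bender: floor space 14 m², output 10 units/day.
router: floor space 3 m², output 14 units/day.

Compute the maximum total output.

welder + punch + router: floor space 12 + 5 + 3 = 20 ≤ 26, output 9 + 3 + 14 = 26.
punch + bender + router: floor space 5 + 14 + 3 = 22 ≤ 26, output 3 + 10 + 14 = 27.
shear + bender + router: floor space 9 + 14 + 3 = 26 ≤ 26, output 2 + 10 + 14 = 26.
Best is punch, bender, and router with total output 27.

27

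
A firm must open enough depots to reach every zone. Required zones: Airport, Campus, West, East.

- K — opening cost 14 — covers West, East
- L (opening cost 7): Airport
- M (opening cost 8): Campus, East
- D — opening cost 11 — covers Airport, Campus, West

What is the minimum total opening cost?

Choose M and D: together they cover Airport, Campus, West, East — every zone.
Total opening cost: 8 + 11 = 19.
No cover costs less than 19.

19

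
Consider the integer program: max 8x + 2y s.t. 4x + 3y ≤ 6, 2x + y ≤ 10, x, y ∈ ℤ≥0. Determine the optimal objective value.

8

Relaxing integrality, the LP optimum is 12.00 at (x,y) = (1.5, 0), which is not an integer point.
(x,y)=(1,0): 4·1+3·0=4≤6, 2·1+1·0=2≤10, objective 8.
(x,y)=(0,1): 4·0+3·1=3≤6, 2·0+1·1=1≤10, objective 2.
No feasible integer point exceeds 8.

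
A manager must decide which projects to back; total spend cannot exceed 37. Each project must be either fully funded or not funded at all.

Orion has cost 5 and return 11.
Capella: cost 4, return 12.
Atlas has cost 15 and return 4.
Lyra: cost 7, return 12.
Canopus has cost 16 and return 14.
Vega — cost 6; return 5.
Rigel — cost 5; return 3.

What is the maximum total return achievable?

52

This is a 0-1 knapsack instance.
Allowing fractional choices, the relaxed optimum would be about 53.2, but projects are indivisible.
Orion + Capella + Lyra + Canopus + Rigel: cost 5 + 4 + 7 + 16 + 5 = 37 ≤ 37, return 11 + 12 + 12 + 14 + 3 = 52.
Orion + Capella + Lyra + Canopus: cost 5 + 4 + 7 + 16 = 32 ≤ 37, return 11 + 12 + 12 + 14 = 49.
Best is Orion, Capella, Lyra, Canopus, and Rigel with total return 52.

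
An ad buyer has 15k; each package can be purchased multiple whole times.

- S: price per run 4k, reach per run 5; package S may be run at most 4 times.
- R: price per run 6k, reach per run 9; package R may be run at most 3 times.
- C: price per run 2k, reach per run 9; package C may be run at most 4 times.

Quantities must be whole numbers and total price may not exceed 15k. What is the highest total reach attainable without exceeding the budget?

C has the best ratio (9/2); taking only C gives at most 4×9 = 36 (stopped by the supply cap of 4).
Mixing does better — 1×R and 4×C: price 14 ≤ 15, reach 1·9 + 4·9 = 45.

45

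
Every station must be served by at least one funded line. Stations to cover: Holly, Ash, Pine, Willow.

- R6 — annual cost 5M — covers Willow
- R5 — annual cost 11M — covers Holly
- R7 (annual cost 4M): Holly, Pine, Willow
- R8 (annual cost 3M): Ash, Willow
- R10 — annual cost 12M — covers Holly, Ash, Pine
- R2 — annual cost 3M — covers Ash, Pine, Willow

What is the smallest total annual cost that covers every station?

Choose R7 and R8: together they cover Holly, Ash, Pine, Willow — every station.
Total annual cost: 4 + 3 = 7.
No cover costs less than 7.

7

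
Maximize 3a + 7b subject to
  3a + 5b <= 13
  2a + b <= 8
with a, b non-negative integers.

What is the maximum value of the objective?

17

The continuous relaxation peaks at (0, 2.6) with value 18.20; rounding to a feasible lattice point costs some objective.
(a,b)=(1,2): 3·1+5·2=13≤13, 2·1+1·2=4≤8, objective 17.
(a,b)=(0,2): 3·0+5·2=10≤13, 2·0+1·2=2≤8, objective 14.
(a,b)=(2,1): 3·2+5·1=11≤13, 2·2+1·1=5≤8, objective 13.
Maximum is 17 at (a,b)=(1,2).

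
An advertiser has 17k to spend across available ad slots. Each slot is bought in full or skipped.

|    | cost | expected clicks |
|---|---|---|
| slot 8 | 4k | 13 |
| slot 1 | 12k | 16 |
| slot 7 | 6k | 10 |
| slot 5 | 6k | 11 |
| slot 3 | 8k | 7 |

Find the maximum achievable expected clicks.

34

Allowing fractional choices, the relaxed optimum would be about 35.3, but ad slots are indivisible.
slot 8 + slot 1: cost 4 + 12 = 16 ≤ 17, expected clicks 13 + 16 = 29.
slot 8 + slot 5: cost 4 + 6 = 10 ≤ 17, expected clicks 13 + 11 = 24.
slot 8 + slot 7 + slot 5: cost 4 + 6 + 6 = 16 ≤ 17, expected clicks 13 + 10 + 11 = 34.
Best is slot 8, slot 7, and slot 5 with total expected clicks 34.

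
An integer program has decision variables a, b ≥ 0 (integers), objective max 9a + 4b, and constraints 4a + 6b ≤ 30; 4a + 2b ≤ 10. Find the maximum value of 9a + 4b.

(a,b)=(2,1): 4·2+6·1=14≤30, 4·2+2·1=10≤10, objective 22.
(a,b)=(2,0): 4·2+6·0=8≤30, 4·2+2·0=8≤10, objective 18.
No feasible integer point exceeds 22.

22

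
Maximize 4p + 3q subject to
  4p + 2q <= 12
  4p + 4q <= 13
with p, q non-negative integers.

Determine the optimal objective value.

12

(p,q)=(3,0) is feasible, giving 12.
(p,q)=(2,1) is feasible, giving 11.
(p,q)=(2,0) is feasible, giving 8.
No feasible integer point exceeds 12.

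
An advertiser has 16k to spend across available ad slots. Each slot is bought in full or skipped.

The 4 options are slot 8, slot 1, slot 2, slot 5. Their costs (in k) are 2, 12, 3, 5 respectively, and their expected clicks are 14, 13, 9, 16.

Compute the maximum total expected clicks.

39

slot 8 + slot 2 + slot 5: cost 2 + 3 + 5 = 10 ≤ 16, expected clicks 14 + 9 + 16 = 39.
slot 8 + slot 5: cost 2 + 5 = 7 ≤ 16, expected clicks 14 + 16 = 30.
slot 8 + slot 1: cost 2 + 12 = 14 ≤ 16, expected clicks 14 + 13 = 27.
Best is slot 8, slot 2, and slot 5 with total expected clicks 39.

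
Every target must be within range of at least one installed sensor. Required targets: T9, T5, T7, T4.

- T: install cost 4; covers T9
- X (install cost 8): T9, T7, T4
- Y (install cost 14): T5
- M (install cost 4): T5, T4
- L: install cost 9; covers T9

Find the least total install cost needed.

12

Choose X and M: together they cover T9, T5, T7, T4 — every target.
Total install cost: 8 + 4 = 12.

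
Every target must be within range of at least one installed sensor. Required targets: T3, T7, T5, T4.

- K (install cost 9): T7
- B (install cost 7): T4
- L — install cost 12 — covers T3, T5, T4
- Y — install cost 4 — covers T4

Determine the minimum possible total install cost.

21

Choose K and L: together they cover T3, T7, T5, T4 — every target.
Total install cost: 9 + 12 = 21.
No cover costs less than 21.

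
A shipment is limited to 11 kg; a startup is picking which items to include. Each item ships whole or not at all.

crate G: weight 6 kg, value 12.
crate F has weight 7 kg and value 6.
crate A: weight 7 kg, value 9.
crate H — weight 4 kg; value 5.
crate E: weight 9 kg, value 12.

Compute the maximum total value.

This is a 0-1 knapsack instance.
Allowing fractional choices, the relaxed optimum would be about 18.7, but items are indivisible.
crate A + crate H: weight 7 + 4 = 11 ≤ 11, value 9 + 5 = 14.
crate G + crate H: weight 6 + 4 = 10 ≤ 11, value 12 + 5 = 17.
Best is crate G and crate H with total value 17.

17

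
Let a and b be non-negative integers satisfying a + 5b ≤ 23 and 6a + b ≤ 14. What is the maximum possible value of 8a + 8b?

(a,b)=(1,4): 1·1+5·4=21≤23, 6·1+1·4=10≤14, objective 40.
(a,b)=(1,3): 1·1+5·3=16≤23, 6·1+1·3=9≤14, objective 32.
No feasible integer point exceeds 40.

40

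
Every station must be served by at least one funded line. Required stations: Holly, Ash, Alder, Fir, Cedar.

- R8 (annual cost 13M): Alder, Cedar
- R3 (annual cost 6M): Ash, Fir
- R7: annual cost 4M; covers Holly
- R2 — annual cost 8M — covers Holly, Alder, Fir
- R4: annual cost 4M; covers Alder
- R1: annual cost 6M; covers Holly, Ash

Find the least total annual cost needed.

23

The greedy cost-per-new-station heuristic would pick R2, R3, and R8 for 27, but a cheaper cover exists.
Choose R8, R3, and R7: together they cover Holly, Ash, Alder, Fir, Cedar — every station.
Total annual cost: 13 + 6 + 4 = 23.
No cover costs less than 23.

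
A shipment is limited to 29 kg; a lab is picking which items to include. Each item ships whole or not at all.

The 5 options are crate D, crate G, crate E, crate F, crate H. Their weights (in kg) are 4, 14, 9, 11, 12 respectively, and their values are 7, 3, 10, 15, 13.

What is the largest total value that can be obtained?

Allowing fractional choices, the relaxed optimum would be about 37.4, but items are indivisible.
crate D + crate E + crate F: weight 4 + 9 + 11 = 24 ≤ 29, value 7 + 10 + 15 = 32.
crate D + crate F + crate H: weight 4 + 11 + 12 = 27 ≤ 29, value 7 + 15 + 13 = 35.
Best is crate D, crate F, and crate H with total value 35.

35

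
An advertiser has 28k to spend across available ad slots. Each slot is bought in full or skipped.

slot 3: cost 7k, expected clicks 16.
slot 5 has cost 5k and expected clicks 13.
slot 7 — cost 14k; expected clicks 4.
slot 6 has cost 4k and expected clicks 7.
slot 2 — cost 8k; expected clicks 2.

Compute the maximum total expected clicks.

Allowing fractional choices, the relaxed optimum would be about 39.4, but ad slots are indivisible.
slot 3 + slot 5 + slot 7: cost 7 + 5 + 14 = 26 ≤ 28, expected clicks 16 + 13 + 4 = 33.
slot 3 + slot 5 + slot 6 + slot 2: cost 7 + 5 + 4 + 8 = 24 ≤ 28, expected clicks 16 + 13 + 7 + 2 = 38.
slot 3 + slot 5 + slot 6: cost 7 + 5 + 4 = 16 ≤ 28, expected clicks 16 + 13 + 7 = 36.
Best is slot 3, slot 5, slot 6, and slot 2 with total expected clicks 38.

38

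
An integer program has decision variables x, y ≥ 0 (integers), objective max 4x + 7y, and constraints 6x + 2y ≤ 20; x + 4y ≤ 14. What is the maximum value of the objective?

29

(x,y)=(2,3): 6·2+2·3=18≤20, 1·2+4·3=14≤14, objective 29.
(x,y)=(1,3): 6·1+2·3=12≤20, 1·1+4·3=13≤14, objective 25.
(x,y)=(2,2): 6·2+2·2=16≤20, 1·2+4·2=10≤14, objective 22.
The best lattice point is (2,3), giving 29.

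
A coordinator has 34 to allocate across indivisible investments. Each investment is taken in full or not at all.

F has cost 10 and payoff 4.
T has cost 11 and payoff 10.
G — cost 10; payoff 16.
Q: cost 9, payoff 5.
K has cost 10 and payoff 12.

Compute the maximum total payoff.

38

Allowing fractional choices, the relaxed optimum would be about 39.7, but investments are indivisible.
F + G + K: cost 10 + 10 + 10 = 30 ≤ 34, payoff 4 + 16 + 12 = 32.
T + G + K: cost 11 + 10 + 10 = 31 ≤ 34, payoff 10 + 16 + 12 = 38.
G + Q + K: cost 10 + 9 + 10 = 29 ≤ 34, payoff 16 + 5 + 12 = 33.
Best is T, G, and K with total payoff 38.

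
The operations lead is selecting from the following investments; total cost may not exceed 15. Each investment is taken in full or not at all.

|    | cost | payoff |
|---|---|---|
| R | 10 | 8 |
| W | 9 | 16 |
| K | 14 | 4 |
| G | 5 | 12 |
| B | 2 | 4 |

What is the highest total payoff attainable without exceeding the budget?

28

Take W and G: cost 9 + 5 = 14 ≤ 15, payoff 16 + 12 = 28.
No other feasible combination does better.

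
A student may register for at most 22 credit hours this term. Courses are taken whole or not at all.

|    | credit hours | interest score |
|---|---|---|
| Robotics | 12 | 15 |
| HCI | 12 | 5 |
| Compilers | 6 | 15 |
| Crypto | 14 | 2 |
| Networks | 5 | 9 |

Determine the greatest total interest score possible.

30

Take Robotics and Compilers: credit hours 12 + 6 = 18 ≤ 22, interest score 15 + 15 = 30.
No other feasible combination does better.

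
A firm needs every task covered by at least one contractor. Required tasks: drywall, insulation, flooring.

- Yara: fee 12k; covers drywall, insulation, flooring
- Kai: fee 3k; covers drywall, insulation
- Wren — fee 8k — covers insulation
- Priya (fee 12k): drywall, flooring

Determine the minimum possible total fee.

This is a weighted set-cover instance.
Yara alone covers drywall, insulation, flooring — every task.
Total fee: 12.

12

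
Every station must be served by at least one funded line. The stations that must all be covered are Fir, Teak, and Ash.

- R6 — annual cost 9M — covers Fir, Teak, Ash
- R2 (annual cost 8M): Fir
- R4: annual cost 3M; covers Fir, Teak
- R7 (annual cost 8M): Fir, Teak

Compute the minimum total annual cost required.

9

The greedy cost-per-new-station heuristic would pick R4 and R6 for 12, but a cheaper cover exists.
R6 alone covers Fir, Teak, Ash — every station.
Total annual cost: 9.
No cover costs less than 9.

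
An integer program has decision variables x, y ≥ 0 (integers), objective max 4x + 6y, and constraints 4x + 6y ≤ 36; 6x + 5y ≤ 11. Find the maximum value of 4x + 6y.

12

The continuous relaxation peaks at (0, 2.2) with value 13.20; rounding to a feasible lattice point costs some objective.
(x,y)=(0,2): 4·0+6·2=12≤36, 6·0+5·2=10≤11, objective 12.
(x,y)=(1,1): 4·1+6·1=10≤36, 6·1+5·1=11≤11, objective 10.
(x,y)=(0,1): 4·0+6·1=6≤36, 6·0+5·1=5≤11, objective 6.
No feasible integer point exceeds 12.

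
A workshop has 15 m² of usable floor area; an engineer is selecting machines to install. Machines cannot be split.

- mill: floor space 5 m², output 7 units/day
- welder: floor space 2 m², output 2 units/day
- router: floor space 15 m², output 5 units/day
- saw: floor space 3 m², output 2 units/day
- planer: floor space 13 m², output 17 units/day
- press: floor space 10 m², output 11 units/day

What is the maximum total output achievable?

Allowing fractional choices, the relaxed optimum would be about 20.1, but machines are indivisible.
planer: floor space 13 ≤ 15, output 17.
welder + planer: floor space 2 + 13 = 15 ≤ 15, output 2 + 17 = 19.
mill + press: floor space 5 + 10 = 15 ≤ 15, output 7 + 11 = 18.
Best is welder and planer with total output 19.

19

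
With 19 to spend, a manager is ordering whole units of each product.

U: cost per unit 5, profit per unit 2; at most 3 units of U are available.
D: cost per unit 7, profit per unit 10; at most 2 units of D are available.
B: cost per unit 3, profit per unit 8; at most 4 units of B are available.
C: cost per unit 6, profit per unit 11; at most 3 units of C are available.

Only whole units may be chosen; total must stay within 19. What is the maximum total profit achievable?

B has the best ratio (8/3); taking only B gives at most 4×8 = 32 (stopped by the supply cap of 4).
Mixing does better — 4×B and 1×C: cost 18 ≤ 19, profit 4·8 + 1·11 = 43.

43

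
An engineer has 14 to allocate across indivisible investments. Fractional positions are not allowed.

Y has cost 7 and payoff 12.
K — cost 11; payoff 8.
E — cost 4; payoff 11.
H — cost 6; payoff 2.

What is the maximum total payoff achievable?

23

Y + H: cost 7 + 6 = 13 ≤ 14, payoff 12 + 2 = 14.
E + H: cost 4 + 6 = 10 ≤ 14, payoff 11 + 2 = 13.
Y + E: cost 7 + 4 = 11 ≤ 14, payoff 12 + 11 = 23.
Best is Y and E with total payoff 23.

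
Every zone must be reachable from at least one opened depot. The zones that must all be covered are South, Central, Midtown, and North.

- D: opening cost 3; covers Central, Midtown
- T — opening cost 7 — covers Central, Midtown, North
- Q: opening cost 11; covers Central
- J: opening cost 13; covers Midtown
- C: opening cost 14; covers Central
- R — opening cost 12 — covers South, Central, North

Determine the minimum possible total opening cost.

15

Choose D and R: together they cover South, Central, Midtown, North — every zone.
Total opening cost: 3 + 12 = 15.
No cover costs less than 15.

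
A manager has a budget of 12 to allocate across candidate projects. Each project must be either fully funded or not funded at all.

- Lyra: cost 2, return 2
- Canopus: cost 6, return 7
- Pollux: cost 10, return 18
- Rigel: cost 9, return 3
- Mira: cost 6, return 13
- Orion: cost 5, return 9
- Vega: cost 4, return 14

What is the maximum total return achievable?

29

Treat it as a binary knapsack problem.
Lyra + Mira + Vega: cost 2 + 6 + 4 = 12 ≤ 12, return 2 + 13 + 14 = 29.
Mira + Vega: cost 6 + 4 = 10 ≤ 12, return 13 + 14 = 27.
Best is Lyra, Mira, and Vega with total return 29.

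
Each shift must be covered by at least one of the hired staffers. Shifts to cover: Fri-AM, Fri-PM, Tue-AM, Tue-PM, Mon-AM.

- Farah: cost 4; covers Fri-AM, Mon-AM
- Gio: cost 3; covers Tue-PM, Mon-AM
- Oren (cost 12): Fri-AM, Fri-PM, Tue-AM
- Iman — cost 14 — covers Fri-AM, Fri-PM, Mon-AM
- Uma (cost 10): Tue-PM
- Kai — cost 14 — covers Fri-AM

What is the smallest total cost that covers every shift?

Choose Gio and Oren: together they cover Fri-AM, Fri-PM, Tue-AM, Tue-PM, Mon-AM — every shift.
Total cost: 3 + 12 = 15.

15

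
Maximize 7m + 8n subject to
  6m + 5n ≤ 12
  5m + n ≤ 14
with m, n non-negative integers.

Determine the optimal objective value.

(m,n)=(0,2): 6·0+5·2=10≤12, 5·0+1·2=2≤14, objective 16.
(m,n)=(1,1): 6·1+5·1=11≤12, 5·1+1·1=6≤14, objective 15.
(m,n)=(0,1): 6·0+5·1=5≤12, 5·0+1·1=1≤14, objective 8.
The best lattice point is (0,2), giving 16.

16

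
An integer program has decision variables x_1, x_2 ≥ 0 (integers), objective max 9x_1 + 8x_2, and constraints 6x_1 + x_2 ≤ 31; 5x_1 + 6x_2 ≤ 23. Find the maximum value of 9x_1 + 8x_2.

(x_1,x_2)=(4,0): 6·4+1·0=24≤31, 5·4+6·0=20≤23, objective 36.
(x_1,x_2)=(3,1): 6·3+1·1=19≤31, 5·3+6·1=21≤23, objective 35.
(x_1,x_2)=(3,0): 6·3+1·0=18≤31, 5·3+6·0=15≤23, objective 27.
The best lattice point is (4,0), giving 36.

36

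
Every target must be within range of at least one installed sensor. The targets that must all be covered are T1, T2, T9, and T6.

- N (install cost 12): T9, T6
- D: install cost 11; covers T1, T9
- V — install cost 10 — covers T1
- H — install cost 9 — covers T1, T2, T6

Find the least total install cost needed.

20

This is an integer covering problem.
Choose D and H: together they cover T1, T2, T9, T6 — every target.
Total install cost: 11 + 9 = 20.
No cover costs less than 20.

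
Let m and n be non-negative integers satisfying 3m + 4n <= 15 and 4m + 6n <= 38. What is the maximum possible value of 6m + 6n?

30

(m,n)=(5,0): 3·5+4·0=15≤15, 4·5+6·0=20≤38, objective 30.
(m,n)=(4,0): 3·4+4·0=12≤15, 4·4+6·0=16≤38, objective 24.
Maximum is 30 at (m,n)=(5,0).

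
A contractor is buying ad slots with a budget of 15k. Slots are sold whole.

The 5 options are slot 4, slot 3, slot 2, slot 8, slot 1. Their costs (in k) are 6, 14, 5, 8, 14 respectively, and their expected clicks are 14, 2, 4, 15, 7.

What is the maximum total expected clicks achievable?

Take slot 4 and slot 8: cost 6 + 8 = 14 ≤ 15, expected clicks 14 + 15 = 29.
No other feasible combination does better.

29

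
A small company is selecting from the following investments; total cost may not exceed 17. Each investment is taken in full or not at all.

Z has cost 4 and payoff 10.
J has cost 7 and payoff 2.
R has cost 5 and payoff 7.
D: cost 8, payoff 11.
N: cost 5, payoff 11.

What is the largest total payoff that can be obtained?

32

Z + D + N: cost 4 + 8 + 5 = 17 ≤ 17, payoff 10 + 11 + 11 = 32.
Z + R + N: cost 4 + 5 + 5 = 14 ≤ 17, payoff 10 + 7 + 11 = 28.
Z + R + D: cost 4 + 5 + 8 = 17 ≤ 17, payoff 10 + 7 + 11 = 28.
Best is Z, D, and N with total payoff 32.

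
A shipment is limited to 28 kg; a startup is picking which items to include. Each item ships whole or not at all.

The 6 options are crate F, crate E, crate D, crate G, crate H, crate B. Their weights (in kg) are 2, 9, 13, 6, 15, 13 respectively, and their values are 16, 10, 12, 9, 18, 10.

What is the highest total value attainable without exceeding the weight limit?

44

This is an integer program with binary decision variables.
Take crate F, crate E, and crate H: weight 2 + 9 + 15 = 26 ≤ 28, value 16 + 10 + 18 = 44.
No other feasible combination does better.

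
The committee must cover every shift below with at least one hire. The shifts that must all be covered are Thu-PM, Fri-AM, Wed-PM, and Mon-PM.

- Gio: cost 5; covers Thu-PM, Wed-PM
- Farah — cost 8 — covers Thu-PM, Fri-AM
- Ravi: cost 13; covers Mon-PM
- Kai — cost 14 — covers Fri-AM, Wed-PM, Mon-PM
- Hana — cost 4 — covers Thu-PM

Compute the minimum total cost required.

18

The greedy cost-per-new-shift heuristic would pick Gio and Kai for 19, but a cheaper cover exists.
Choose Kai and Hana: together they cover Thu-PM, Fri-AM, Wed-PM, Mon-PM — every shift.
Total cost: 14 + 4 = 18.
No cover costs less than 18.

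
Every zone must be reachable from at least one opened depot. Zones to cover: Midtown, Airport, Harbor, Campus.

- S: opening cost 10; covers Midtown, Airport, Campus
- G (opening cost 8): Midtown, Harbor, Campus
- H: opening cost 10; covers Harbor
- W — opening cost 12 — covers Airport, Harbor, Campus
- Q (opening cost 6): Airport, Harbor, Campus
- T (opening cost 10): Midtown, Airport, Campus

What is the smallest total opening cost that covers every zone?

14

This is a weighted set-cover instance.
Choose G and Q: together they cover Midtown, Airport, Harbor, Campus — every zone.
Total opening cost: 8 + 6 = 14.
No cover costs less than 14.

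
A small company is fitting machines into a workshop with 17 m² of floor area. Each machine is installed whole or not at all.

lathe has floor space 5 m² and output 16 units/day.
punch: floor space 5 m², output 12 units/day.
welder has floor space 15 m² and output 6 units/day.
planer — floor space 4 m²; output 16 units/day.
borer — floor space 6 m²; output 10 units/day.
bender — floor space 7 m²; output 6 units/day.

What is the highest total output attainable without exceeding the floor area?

Allowing fractional choices, the relaxed optimum would be about 49.0, but machines are indivisible.
lathe + planer + borer: floor space 5 + 4 + 6 = 15 ≤ 17, output 16 + 16 + 10 = 42.
lathe + punch + planer: floor space 5 + 5 + 4 = 14 ≤ 17, output 16 + 12 + 16 = 44.
Best is lathe, punch, and planer with total output 44.

44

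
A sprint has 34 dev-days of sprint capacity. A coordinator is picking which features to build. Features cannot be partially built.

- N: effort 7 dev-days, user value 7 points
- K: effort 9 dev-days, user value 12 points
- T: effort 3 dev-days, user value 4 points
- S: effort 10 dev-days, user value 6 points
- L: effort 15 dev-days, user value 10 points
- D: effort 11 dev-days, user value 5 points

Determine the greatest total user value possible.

N + K + T + S: effort 7 + 9 + 3 + 10 = 29 ≤ 34, user value 7 + 12 + 4 + 6 = 29.
N + K + T + L: effort 7 + 9 + 3 + 15 = 34 ≤ 34, user value 7 + 12 + 4 + 10 = 33.
Best is N, K, T, and L with total user value 33.

33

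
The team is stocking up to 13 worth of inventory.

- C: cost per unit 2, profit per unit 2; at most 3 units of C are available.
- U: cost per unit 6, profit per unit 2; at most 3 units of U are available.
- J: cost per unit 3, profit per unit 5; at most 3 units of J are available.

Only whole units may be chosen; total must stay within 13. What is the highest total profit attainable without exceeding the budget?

2×C and 3×J: cost 13 ≤ 13, profit 2·2 + 3·5 = 19.
1×C and 3×J: cost 11 ≤ 13, profit 1·2 + 3·5 = 17.
Best is 19.

19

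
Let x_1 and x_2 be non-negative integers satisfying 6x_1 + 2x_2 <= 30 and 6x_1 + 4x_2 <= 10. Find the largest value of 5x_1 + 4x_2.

Relaxing integrality, the LP optimum is 10.00 at (x_1,x_2) = (0, 2.5), which is not an integer point.
(x_1,x_2)=(1,1): 6·1+2·1=8≤30, 6·1+4·1=10≤10, objective 9.
(x_1,x_2)=(0,2): 6·0+2·2=4≤30, 6·0+4·2=8≤10, objective 8.
(x_1,x_2)=(1,0): 6·1+2·0=6≤30, 6·1+4·0=6≤10, objective 5.
No feasible integer point exceeds 9.

9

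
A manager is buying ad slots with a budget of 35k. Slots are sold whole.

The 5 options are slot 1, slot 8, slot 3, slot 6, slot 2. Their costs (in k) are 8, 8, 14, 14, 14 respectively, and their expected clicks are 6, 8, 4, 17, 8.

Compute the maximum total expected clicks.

Allowing fractional choices, the relaxed optimum would be about 33.9, but ad slots are indivisible.
slot 8 + slot 6: cost 8 + 14 = 22 ≤ 35, expected clicks 8 + 17 = 25.
slot 6 + slot 2: cost 14 + 14 = 28 ≤ 35, expected clicks 17 + 8 = 25.
slot 1 + slot 8 + slot 6: cost 8 + 8 + 14 = 30 ≤ 35, expected clicks 6 + 8 + 17 = 31.
Best is slot 1, slot 8, and slot 6 with total expected clicks 31.

31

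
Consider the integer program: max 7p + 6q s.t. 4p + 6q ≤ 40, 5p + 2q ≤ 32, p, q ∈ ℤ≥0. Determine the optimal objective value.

53

Relaxing integrality, the LP optimum is 55.27 at (p,q) = (5.09, 3.27), which is not an integer point.
(p,q)=(5,3): 4·5+6·3=38≤40, 5·5+2·3=31≤32, objective 53.
(p,q)=(4,4): 4·4+6·4=40≤40, 5·4+2·4=28≤32, objective 52.
(p,q)=(5,2): 4·5+6·2=32≤40, 5·5+2·2=29≤32, objective 47.
(p,q)=(4,3): 4·4+6·3=34≤40, 5·4+2·3=26≤32, objective 46.
No feasible integer point exceeds 53.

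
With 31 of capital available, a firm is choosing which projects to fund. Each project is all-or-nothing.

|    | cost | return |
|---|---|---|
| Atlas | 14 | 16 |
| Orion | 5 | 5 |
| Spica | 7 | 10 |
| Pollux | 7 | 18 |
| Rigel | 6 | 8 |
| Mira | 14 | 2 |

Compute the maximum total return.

44

This is an integer program with binary decision variables.
Allowing fractional choices, the relaxed optimum would be about 48.6, but projects are indivisible.
Atlas + Pollux + Rigel: cost 14 + 7 + 6 = 27 ≤ 31, return 16 + 18 + 8 = 42.
Atlas + Spica + Pollux: cost 14 + 7 + 7 = 28 ≤ 31, return 16 + 10 + 18 = 44.
Best is Atlas, Spica, and Pollux with total return 44.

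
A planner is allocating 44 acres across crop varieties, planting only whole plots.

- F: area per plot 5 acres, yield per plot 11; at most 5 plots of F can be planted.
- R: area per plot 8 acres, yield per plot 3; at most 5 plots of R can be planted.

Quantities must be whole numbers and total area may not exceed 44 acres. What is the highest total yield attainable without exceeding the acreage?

61

F has the best ratio (11/5); taking only F gives at most 5×11 = 55 (stopped by the supply cap of 5).
Mixing does better — 5×F and 2×R: area 41 ≤ 44, yield 5·11 + 2·3 = 61.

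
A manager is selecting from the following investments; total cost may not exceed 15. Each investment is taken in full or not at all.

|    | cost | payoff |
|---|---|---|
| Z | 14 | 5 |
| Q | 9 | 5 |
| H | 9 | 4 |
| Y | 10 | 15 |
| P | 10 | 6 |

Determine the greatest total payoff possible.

15

Y: cost 10 ≤ 15, payoff 15.
P: cost 10 ≤ 15, payoff 6.
Q: cost 9 ≤ 15, payoff 5.
Best is Y with total payoff 15.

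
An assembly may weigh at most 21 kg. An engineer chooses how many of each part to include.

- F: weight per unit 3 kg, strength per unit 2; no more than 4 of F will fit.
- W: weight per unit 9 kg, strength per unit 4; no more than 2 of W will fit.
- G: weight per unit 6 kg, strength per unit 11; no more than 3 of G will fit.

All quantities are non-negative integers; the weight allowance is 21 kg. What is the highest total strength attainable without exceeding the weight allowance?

Take 1×F and 3×G: weight 21 ≤ 21, strength 1·2 + 3·11 = 35.
G has the best ratio (11/6) and is taken to its limit of 3; remaining capacity is filled optimally with the others.

35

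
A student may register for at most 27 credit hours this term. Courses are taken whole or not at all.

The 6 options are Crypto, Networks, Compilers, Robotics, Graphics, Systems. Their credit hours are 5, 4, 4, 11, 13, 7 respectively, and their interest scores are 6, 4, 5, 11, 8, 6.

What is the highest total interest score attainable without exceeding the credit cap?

Allowing fractional choices, the relaxed optimum would be about 28.6, but courses are indivisible.
Crypto + Compilers + Robotics + Systems: credit hours 5 + 4 + 11 + 7 = 27 ≤ 27, interest score 6 + 5 + 11 + 6 = 28.
Crypto + Networks + Compilers + Robotics: credit hours 5 + 4 + 4 + 11 = 24 ≤ 27, interest score 6 + 4 + 5 + 11 = 26.
Crypto + Networks + Robotics + Systems: credit hours 5 + 4 + 11 + 7 = 27 ≤ 27, interest score 6 + 4 + 11 + 6 = 27.
Best is Crypto, Compilers, Robotics, and Systems with total interest score 28.

28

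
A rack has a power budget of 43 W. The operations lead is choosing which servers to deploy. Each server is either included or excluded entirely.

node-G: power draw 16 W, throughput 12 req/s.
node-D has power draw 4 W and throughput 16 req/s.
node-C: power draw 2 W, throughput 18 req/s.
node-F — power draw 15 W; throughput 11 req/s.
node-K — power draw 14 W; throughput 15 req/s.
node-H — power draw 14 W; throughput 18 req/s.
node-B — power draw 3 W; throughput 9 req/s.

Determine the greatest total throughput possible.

76

Allowing fractional choices, the relaxed optimum would be about 80.5, but servers are indivisible.
node-D + node-C + node-K + node-H + node-B: power draw 4 + 2 + 14 + 14 + 3 = 37 ≤ 43, throughput 16 + 18 + 15 + 18 + 9 = 76.
node-G + node-D + node-C + node-H + node-B: power draw 16 + 4 + 2 + 14 + 3 = 39 ≤ 43, throughput 12 + 16 + 18 + 18 + 9 = 73.
node-D + node-C + node-F + node-H + node-B: power draw 4 + 2 + 15 + 14 + 3 = 38 ≤ 43, throughput 16 + 18 + 11 + 18 + 9 = 72.
Best is node-D, node-C, node-K, node-H, and node-B with total throughput 76.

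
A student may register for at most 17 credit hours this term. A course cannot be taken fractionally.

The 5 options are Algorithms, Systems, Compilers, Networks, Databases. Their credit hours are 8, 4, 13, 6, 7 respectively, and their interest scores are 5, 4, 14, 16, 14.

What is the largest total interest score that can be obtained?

Allowing fractional choices, the relaxed optimum would be about 34.3, but courses are indivisible.
Networks + Databases: credit hours 6 + 7 = 13 ≤ 17, interest score 16 + 14 = 30.
Algorithms + Networks: credit hours 8 + 6 = 14 ≤ 17, interest score 5 + 16 = 21.
Systems + Networks + Databases: credit hours 4 + 6 + 7 = 17 ≤ 17, interest score 4 + 16 + 14 = 34.
Best is Systems, Networks, and Databases with total interest score 34.

34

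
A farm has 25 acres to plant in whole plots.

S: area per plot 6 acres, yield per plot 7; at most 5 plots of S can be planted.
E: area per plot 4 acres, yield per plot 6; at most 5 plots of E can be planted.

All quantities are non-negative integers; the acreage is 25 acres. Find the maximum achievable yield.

1×S and 4×E: area 22 ≤ 25, yield 1·7 + 4·6 = 31.
2×S and 3×E: area 24 ≤ 25, yield 2·7 + 3·6 = 32.
Best is 32.

32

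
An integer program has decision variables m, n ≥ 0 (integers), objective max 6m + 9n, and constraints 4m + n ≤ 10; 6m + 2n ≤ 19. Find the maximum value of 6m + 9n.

81

The continuous relaxation peaks at (0, 9.5) with value 85.50; rounding to a feasible lattice point costs some objective.
(m,n)=(0,9): 4·0+1·9=9≤10, 6·0+2·9=18≤19, objective 81.
(m,n)=(0,8): 4·0+1·8=8≤10, 6·0+2·8=16≤19, objective 72.
Maximum is 81 at (m,n)=(0,9).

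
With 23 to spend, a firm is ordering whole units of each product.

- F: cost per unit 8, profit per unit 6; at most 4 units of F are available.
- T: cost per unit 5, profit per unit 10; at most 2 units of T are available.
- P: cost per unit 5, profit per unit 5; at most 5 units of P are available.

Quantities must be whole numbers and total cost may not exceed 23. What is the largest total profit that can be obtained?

31

T has the best ratio (10/5); taking only T gives at most 2×10 = 20 (stopped by the supply cap of 2).
Mixing does better — 1×F, 2×T, and 1×P: cost 23 ≤ 23, profit 1·6 + 2·10 + 1·5 = 31.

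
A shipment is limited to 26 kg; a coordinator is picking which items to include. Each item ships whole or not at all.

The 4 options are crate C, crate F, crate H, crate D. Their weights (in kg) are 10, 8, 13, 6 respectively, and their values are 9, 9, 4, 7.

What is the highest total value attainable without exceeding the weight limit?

25

Allowing fractional choices, the relaxed optimum would be about 25.6, but items are indivisible.
crate C + crate F: weight 10 + 8 = 18 ≤ 26, value 9 + 9 = 18.
crate C + crate F + crate D: weight 10 + 8 + 6 = 24 ≤ 26, value 9 + 9 + 7 = 25.
Best is crate C, crate F, and crate D with total value 25.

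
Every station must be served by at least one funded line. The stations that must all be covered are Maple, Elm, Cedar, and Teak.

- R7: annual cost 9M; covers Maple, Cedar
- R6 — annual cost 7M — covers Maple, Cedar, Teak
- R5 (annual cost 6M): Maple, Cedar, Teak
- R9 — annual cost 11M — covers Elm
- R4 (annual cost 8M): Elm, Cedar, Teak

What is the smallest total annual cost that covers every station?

14

Choose R5 and R4: together they cover Maple, Elm, Cedar, Teak — every station.
Total annual cost: 6 + 8 = 14.
No cover costs less than 14.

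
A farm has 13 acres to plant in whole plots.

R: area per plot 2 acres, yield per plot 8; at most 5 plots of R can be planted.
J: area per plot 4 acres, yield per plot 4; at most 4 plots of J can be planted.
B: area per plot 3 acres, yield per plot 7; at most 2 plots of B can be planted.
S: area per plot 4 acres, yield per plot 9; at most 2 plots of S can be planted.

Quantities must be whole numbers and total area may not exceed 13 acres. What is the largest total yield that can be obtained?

This is a bounded integer knapsack.
5×R and 1×B: area 13 ≤ 13, yield 5·8 + 1·7 = 47.
4×R and 1×S: area 12 ≤ 13, yield 4·8 + 1·9 = 41.
Best is 47.

47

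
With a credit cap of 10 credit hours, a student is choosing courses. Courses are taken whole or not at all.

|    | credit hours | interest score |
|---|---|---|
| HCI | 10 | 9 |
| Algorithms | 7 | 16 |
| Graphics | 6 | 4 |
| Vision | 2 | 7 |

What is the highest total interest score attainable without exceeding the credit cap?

Graphics + Vision: credit hours 6 + 2 = 8 ≤ 10, interest score 4 + 7 = 11.
Algorithms + Vision: credit hours 7 + 2 = 9 ≤ 10, interest score 16 + 7 = 23.
Algorithms: credit hours 7 ≤ 10, interest score 16.
Best is Algorithms and Vision with total interest score 23.

23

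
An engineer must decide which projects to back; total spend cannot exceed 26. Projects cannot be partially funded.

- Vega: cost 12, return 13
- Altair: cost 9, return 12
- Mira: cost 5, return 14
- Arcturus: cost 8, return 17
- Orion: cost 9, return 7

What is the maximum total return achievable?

44

Allowing fractional choices, the relaxed optimum would be about 47.3, but projects are indivisible.
Vega + Altair + Mira: cost 12 + 9 + 5 = 26 ≤ 26, return 13 + 12 + 14 = 39.
Vega + Mira + Arcturus: cost 12 + 5 + 8 = 25 ≤ 26, return 13 + 14 + 17 = 44.
Altair + Mira + Arcturus: cost 9 + 5 + 8 = 22 ≤ 26, return 12 + 14 + 17 = 43.
Best is Vega, Mira, and Arcturus with total return 44.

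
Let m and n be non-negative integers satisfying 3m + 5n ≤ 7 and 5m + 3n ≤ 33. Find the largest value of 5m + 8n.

(m,n)=(2,0): 3·2+5·0=6≤7, 5·2+3·0=10≤33, objective 10.
(m,n)=(1,0): 3·1+5·0=3≤7, 5·1+3·0=5≤33, objective 5.
Maximum is 10 at (m,n)=(2,0).

10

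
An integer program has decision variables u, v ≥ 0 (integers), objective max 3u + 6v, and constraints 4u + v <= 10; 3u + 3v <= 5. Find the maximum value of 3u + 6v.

6

(u,v)=(0,1): 4·0+1·1=1≤10, 3·0+3·1=3≤5, objective 6.
(u,v)=(1,0): 4·1+1·0=4≤10, 3·1+3·0=3≤5, objective 3.
The best lattice point is (0,1), giving 6.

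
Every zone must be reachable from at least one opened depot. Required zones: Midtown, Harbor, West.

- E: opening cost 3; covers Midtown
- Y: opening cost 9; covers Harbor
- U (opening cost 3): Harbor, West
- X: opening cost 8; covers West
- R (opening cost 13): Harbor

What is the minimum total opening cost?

6

Choose E and U: together they cover Midtown, Harbor, West — every zone.
Total opening cost: 3 + 3 = 6.
No cover costs less than 6.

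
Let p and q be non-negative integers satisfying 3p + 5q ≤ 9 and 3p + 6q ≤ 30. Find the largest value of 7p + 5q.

21

(p,q)=(3,0) is feasible, giving 21.
(p,q)=(2,0) is feasible, giving 14.
Maximum is 21 at (p,q)=(3,0).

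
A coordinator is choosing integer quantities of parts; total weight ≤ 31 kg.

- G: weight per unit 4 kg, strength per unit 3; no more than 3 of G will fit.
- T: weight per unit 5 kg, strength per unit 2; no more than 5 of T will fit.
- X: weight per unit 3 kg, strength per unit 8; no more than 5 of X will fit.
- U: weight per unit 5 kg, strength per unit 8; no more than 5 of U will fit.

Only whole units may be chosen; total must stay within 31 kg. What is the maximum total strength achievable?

This is a bounded integer knapsack.
Take 5×X and 3×U: weight 30 ≤ 31, strength 5·8 + 3·8 = 64.
X has the best ratio (8/3) and is taken to its limit of 5; remaining capacity is filled optimally with the others.

64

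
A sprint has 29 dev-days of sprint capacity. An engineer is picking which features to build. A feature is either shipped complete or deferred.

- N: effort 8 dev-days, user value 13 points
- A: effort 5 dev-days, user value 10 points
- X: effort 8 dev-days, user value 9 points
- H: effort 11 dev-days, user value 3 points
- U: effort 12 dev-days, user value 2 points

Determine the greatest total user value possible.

Treat it as a binary knapsack problem.
N + A + U: effort 8 + 5 + 12 = 25 ≤ 29, user value 13 + 10 + 2 = 25.
N + A + X: effort 8 + 5 + 8 = 21 ≤ 29, user value 13 + 10 + 9 = 32.
N + A + H: effort 8 + 5 + 11 = 24 ≤ 29, user value 13 + 10 + 3 = 26.
Best is N, A, and X with total user value 32.

32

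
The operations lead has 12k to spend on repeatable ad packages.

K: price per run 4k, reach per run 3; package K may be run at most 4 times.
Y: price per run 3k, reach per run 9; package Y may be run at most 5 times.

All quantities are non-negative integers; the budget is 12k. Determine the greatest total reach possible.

This is a bounded integer knapsack.
Take 4×Y: price 12 ≤ 12, reach 4·9 = 36.
No other integer combination yields more.

36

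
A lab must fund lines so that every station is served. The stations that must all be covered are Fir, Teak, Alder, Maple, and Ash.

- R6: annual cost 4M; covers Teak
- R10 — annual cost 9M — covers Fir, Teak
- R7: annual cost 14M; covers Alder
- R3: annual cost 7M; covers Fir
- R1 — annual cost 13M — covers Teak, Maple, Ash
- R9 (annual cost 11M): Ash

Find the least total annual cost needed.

The greedy cost-per-new-station heuristic would pick R6, R1, R3, and R7 for 38, but a cheaper cover exists.
Choose R7, R3, and R1: together they cover Fir, Teak, Alder, Maple, Ash — every station.
Total annual cost: 14 + 7 + 13 = 34.
No cover costs less than 34.

34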